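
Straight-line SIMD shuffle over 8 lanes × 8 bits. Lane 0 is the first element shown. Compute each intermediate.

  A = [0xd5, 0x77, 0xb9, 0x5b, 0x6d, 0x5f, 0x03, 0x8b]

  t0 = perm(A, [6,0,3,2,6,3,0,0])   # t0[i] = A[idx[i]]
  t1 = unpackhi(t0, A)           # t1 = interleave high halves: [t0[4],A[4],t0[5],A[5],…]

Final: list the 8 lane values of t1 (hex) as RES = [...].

  t0: 03 d5 5b b9 03 5b d5 d5
  t1: 03 6d 5b 5f d5 03 d5 8b

RES = [0x03, 0x6d, 0x5b, 0x5f, 0xd5, 0x03, 0xd5, 0x8b]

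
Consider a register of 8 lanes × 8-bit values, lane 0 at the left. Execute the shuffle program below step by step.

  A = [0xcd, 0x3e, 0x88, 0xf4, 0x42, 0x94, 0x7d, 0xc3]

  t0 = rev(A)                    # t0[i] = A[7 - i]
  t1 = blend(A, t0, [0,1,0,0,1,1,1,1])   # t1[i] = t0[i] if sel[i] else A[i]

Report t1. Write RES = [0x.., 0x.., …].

RES = [0xcd, 0x7d, 0x88, 0xf4, 0xf4, 0x88, 0x3e, 0xcd]

→ t0 |c3|7d|94|42|f4|88|3e|cd|
→ t1 |cd|7d|88|f4|f4|88|3e|cd|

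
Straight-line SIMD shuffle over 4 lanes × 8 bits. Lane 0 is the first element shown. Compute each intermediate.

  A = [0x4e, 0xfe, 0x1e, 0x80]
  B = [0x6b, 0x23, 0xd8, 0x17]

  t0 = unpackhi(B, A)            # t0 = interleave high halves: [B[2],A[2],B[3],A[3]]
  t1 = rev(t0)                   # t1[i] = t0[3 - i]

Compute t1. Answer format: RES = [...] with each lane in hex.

RES = [ 0x80  0x17  0x1e  0xd8 ]

  t0: d8 1e 17 80
  t1: 80 17 1e d8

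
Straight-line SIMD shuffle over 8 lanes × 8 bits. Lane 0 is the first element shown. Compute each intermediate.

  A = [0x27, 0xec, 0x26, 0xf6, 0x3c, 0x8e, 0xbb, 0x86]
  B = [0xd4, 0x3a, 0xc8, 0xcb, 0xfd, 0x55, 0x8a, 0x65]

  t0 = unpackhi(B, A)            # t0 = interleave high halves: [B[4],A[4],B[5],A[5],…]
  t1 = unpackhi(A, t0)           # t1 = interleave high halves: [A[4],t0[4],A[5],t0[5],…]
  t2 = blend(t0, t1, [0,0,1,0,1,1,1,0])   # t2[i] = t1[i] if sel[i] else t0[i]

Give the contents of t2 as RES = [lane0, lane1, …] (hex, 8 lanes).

RES = [0xfd, 0x3c, 0x8e, 0x8e, 0xbb, 0x65, 0x86, 0x86]

→ t0 |fd|3c|55|8e|8a|bb|65|86|
→ t1 |3c|8a|8e|bb|bb|65|86|86|
→ t2 |fd|3c|8e|8e|bb|65|86|86|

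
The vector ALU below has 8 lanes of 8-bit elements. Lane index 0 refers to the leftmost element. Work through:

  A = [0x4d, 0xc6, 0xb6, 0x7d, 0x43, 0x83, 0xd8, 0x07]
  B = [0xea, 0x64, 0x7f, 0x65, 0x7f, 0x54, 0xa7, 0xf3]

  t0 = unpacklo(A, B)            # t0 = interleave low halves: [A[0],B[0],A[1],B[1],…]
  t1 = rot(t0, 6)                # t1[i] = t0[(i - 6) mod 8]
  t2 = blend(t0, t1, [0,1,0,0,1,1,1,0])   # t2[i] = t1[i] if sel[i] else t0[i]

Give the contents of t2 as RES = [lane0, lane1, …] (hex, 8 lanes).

RES = [ 0x4d  0x64  0xc6  0x64  0x7d  0x65  0x4d  0x65 ]

t0 = [0x4d, 0xea, 0xc6, 0x64, 0xb6, 0x7f, 0x7d, 0x65]
t1 = [0xc6, 0x64, 0xb6, 0x7f, 0x7d, 0x65, 0x4d, 0xea]
t2 = [0x4d, 0x64, 0xc6, 0x64, 0x7d, 0x65, 0x4d, 0x65]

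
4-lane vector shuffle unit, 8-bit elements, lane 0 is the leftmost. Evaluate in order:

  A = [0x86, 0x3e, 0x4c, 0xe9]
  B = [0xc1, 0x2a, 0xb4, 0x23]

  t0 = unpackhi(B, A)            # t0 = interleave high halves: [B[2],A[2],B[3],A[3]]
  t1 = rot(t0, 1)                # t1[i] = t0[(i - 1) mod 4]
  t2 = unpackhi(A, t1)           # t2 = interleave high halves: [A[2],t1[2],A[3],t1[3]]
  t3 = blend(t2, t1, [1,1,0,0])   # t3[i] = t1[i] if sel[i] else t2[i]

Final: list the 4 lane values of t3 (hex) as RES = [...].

RES = [0xe9, 0xb4, 0xe9, 0x23]

→ t0 |b4|4c|23|e9|
→ t1 |e9|b4|4c|23|
→ t2 |4c|4c|e9|23|
→ t3 |e9|b4|e9|23|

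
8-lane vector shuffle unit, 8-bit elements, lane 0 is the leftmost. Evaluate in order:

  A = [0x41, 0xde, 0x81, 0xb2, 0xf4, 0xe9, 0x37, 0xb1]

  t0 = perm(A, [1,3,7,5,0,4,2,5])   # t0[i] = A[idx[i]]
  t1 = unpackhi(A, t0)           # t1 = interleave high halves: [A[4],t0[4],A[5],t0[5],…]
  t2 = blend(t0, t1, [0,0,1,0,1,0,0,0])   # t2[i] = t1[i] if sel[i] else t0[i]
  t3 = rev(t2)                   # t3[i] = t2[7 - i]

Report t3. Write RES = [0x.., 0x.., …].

RES = [0xe9, 0x81, 0xf4, 0x37, 0xe9, 0xe9, 0xb2, 0xde]

  t0: de b2 b1 e9 41 f4 81 e9
  t1: f4 41 e9 f4 37 81 b1 e9
  t2: de b2 e9 e9 37 f4 81 e9
  t3: e9 81 f4 37 e9 e9 b2 de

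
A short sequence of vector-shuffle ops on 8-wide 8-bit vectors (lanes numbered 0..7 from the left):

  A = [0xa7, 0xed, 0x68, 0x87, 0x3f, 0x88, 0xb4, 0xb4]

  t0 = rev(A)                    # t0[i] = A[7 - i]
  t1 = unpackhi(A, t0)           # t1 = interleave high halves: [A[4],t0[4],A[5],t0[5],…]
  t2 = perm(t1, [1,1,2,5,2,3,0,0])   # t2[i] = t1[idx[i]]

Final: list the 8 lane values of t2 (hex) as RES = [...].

RES = [0x87, 0x87, 0x88, 0xed, 0x88, 0x68, 0x3f, 0x3f]

→ t0 |b4|b4|88|3f|87|68|ed|a7|
→ t1 |3f|87|88|68|b4|ed|b4|a7|
→ t2 |87|87|88|ed|88|68|3f|3f|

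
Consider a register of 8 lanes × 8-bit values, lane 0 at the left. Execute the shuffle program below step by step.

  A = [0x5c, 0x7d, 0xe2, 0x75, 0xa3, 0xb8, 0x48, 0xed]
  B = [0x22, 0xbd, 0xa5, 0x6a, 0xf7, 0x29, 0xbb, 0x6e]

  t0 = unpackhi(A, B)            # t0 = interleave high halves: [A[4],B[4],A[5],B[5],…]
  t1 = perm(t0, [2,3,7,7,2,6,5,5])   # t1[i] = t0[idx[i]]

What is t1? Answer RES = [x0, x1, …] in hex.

RES = [ 0xb8  0x29  0x6e  0x6e  0xb8  0xed  0xbb  0xbb ]

  t0: a3 f7 b8 29 48 bb ed 6e
  t1: b8 29 6e 6e b8 ed bb bb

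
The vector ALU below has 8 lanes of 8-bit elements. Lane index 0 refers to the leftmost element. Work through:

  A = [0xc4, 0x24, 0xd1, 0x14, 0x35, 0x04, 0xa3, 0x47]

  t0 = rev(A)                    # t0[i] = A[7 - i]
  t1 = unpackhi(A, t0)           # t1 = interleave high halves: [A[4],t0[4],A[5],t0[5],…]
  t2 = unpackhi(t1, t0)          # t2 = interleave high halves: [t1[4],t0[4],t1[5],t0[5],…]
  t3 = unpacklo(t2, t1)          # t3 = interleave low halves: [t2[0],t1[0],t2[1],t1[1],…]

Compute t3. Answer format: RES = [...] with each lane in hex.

RES = [0xa3, 0x35, 0x14, 0x14, 0x24, 0x04, 0xd1, 0xd1]

→ t0 |47|a3|04|35|14|d1|24|c4|
→ t1 |35|14|04|d1|a3|24|47|c4|
→ t2 |a3|14|24|d1|47|24|c4|c4|
→ t3 |a3|35|14|14|24|04|d1|d1|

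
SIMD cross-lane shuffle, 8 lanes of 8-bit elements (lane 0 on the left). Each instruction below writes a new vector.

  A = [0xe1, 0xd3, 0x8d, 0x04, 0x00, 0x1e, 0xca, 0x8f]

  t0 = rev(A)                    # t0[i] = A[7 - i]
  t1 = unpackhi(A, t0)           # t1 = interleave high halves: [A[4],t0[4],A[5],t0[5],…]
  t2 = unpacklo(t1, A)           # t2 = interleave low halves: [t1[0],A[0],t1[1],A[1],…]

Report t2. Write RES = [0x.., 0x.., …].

RES = [ 0x00  0xe1  0x04  0xd3  0x1e  0x8d  0x8d  0x04 ]

t0 = [0x8f, 0xca, 0x1e, 0x00, 0x04, 0x8d, 0xd3, 0xe1]
t1 = [0x00, 0x04, 0x1e, 0x8d, 0xca, 0xd3, 0x8f, 0xe1]
t2 = [0x00, 0xe1, 0x04, 0xd3, 0x1e, 0x8d, 0x8d, 0x04]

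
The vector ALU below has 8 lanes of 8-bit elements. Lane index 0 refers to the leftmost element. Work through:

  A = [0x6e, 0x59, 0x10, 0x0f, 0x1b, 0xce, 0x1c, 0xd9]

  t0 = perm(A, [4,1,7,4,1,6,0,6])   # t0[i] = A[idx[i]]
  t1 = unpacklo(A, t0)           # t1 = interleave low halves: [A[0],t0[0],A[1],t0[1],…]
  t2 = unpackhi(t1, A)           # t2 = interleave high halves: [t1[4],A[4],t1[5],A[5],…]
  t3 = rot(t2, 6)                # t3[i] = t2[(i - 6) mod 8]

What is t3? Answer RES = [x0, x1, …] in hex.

RES = [ 0xd9  0xce  0x0f  0x1c  0x1b  0xd9  0x10  0x1b ]

t0 = [0x1b, 0x59, 0xd9, 0x1b, 0x59, 0x1c, 0x6e, 0x1c]
t1 = [0x6e, 0x1b, 0x59, 0x59, 0x10, 0xd9, 0x0f, 0x1b]
t2 = [0x10, 0x1b, 0xd9, 0xce, 0x0f, 0x1c, 0x1b, 0xd9]
t3 = [0xd9, 0xce, 0x0f, 0x1c, 0x1b, 0xd9, 0x10, 0x1b]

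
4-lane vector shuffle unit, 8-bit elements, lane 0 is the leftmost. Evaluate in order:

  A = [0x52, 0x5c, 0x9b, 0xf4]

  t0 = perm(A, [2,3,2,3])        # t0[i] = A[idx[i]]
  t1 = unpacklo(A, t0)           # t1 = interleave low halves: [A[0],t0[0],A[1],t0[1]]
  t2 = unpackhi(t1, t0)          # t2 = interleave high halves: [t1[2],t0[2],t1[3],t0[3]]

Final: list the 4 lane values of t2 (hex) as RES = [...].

RES = [ 0x5c  0x9b  0xf4  0xf4 ]

  t0: 9b f4 9b f4
  t1: 52 9b 5c f4
  t2: 5c 9b f4 f4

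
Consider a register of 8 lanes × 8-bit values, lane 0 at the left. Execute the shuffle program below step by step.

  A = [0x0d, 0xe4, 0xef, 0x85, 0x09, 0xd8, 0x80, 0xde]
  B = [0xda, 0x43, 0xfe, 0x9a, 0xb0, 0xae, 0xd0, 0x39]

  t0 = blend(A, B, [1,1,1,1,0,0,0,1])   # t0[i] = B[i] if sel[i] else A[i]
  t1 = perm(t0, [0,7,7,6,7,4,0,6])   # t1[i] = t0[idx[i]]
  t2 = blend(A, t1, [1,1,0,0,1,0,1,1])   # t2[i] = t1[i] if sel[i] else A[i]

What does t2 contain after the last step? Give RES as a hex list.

RES = [ 0xda  0x39  0xef  0x85  0x39  0xd8  0xda  0x80 ]

  t0: da 43 fe 9a 09 d8 80 39
  t1: da 39 39 80 39 09 da 80
  t2: da 39 ef 85 39 d8 da 80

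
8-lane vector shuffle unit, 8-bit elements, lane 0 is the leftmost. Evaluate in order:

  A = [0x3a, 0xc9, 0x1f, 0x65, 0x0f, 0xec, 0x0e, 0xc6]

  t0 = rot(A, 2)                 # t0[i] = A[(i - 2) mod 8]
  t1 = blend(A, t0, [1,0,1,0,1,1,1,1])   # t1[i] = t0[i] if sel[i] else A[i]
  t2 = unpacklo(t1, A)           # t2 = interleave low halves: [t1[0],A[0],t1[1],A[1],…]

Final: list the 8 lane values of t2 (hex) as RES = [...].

  t0: 0e c6 3a c9 1f 65 0f ec
  t1: 0e c9 3a 65 1f 65 0f ec
  t2: 0e 3a c9 c9 3a 1f 65 65

RES = [0x0e, 0x3a, 0xc9, 0xc9, 0x3a, 0x1f, 0x65, 0x65]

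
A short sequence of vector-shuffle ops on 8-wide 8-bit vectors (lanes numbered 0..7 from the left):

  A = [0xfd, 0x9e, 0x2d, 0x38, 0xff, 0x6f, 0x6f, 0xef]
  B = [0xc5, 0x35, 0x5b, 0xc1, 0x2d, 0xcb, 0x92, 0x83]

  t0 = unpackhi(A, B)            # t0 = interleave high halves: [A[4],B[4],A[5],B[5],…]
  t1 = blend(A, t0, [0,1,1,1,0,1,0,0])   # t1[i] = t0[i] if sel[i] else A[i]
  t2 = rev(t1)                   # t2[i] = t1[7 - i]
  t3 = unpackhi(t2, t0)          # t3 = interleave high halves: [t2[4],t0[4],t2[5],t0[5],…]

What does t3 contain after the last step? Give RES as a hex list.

  t0: ff 2d 6f cb 6f 92 ef 83
  t1: fd 2d 6f cb ff 92 6f ef
  t2: ef 6f 92 ff cb 6f 2d fd
  t3: cb 6f 6f 92 2d ef fd 83

RES = [ 0xcb  0x6f  0x6f  0x92  0x2d  0xef  0xfd  0x83 ]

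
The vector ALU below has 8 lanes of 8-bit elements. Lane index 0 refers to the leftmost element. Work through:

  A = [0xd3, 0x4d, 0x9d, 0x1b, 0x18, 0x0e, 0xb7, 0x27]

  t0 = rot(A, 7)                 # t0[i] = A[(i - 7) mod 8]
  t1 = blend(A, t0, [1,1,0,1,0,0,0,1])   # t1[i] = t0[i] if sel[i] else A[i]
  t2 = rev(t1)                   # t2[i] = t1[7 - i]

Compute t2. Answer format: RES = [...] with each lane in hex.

RES = [0xd3, 0xb7, 0x0e, 0x18, 0x18, 0x9d, 0x9d, 0x4d]

  t0: 4d 9d 1b 18 0e b7 27 d3
  t1: 4d 9d 9d 18 18 0e b7 d3
  t2: d3 b7 0e 18 18 9d 9d 4d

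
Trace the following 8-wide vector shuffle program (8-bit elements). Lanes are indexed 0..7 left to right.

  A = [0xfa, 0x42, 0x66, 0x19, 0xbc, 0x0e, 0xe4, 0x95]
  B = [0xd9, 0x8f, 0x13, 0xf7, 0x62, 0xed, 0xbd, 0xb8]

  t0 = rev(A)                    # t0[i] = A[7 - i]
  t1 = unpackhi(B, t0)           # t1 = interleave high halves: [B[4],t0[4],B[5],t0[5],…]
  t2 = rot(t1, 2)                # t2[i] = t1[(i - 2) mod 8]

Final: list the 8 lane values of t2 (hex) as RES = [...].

RES = [ 0xb8  0xfa  0x62  0x19  0xed  0x66  0xbd  0x42 ]

→ t0 |95|e4|0e|bc|19|66|42|fa|
→ t1 |62|19|ed|66|bd|42|b8|fa|
→ t2 |b8|fa|62|19|ed|66|bd|42|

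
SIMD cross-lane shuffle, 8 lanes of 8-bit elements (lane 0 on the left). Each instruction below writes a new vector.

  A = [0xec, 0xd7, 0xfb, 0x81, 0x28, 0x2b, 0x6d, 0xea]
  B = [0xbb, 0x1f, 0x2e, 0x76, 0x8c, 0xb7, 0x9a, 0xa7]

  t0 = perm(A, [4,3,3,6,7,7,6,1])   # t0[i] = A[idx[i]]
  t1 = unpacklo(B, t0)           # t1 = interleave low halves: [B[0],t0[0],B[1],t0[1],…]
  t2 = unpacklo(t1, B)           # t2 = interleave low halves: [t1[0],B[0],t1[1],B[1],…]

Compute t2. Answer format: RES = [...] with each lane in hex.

RES = [0xbb, 0xbb, 0x28, 0x1f, 0x1f, 0x2e, 0x81, 0x76]

t0 = [0x28, 0x81, 0x81, 0x6d, 0xea, 0xea, 0x6d, 0xd7]
t1 = [0xbb, 0x28, 0x1f, 0x81, 0x2e, 0x81, 0x76, 0x6d]
t2 = [0xbb, 0xbb, 0x28, 0x1f, 0x1f, 0x2e, 0x81, 0x76]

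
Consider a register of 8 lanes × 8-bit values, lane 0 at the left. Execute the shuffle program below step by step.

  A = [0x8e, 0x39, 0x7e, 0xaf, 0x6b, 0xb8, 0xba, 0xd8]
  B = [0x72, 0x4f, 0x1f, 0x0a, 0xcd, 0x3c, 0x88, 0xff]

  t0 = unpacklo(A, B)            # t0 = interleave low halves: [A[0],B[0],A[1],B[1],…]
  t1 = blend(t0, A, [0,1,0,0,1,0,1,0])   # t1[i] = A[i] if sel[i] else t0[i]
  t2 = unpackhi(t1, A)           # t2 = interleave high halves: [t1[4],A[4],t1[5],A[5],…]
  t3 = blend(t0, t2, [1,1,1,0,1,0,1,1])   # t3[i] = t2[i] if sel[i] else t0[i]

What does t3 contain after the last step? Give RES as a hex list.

→ t0 |8e|72|39|4f|7e|1f|af|0a|
→ t1 |8e|39|39|4f|6b|1f|ba|0a|
→ t2 |6b|6b|1f|b8|ba|ba|0a|d8|
→ t3 |6b|6b|1f|4f|ba|1f|0a|d8|

RES = [ 0x6b  0x6b  0x1f  0x4f  0xba  0x1f  0x0a  0xd8 ]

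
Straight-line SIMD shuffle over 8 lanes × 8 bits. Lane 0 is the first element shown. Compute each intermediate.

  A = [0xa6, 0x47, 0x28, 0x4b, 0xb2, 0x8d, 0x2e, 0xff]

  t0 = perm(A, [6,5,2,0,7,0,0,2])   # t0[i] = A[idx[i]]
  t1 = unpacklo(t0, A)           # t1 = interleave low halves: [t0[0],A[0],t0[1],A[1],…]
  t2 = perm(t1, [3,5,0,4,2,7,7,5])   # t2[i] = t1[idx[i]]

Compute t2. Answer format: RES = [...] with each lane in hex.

RES = [ 0x47  0x28  0x2e  0x28  0x8d  0x4b  0x4b  0x28 ]

t0 = [0x2e, 0x8d, 0x28, 0xa6, 0xff, 0xa6, 0xa6, 0x28]
t1 = [0x2e, 0xa6, 0x8d, 0x47, 0x28, 0x28, 0xa6, 0x4b]
t2 = [0x47, 0x28, 0x2e, 0x28, 0x8d, 0x4b, 0x4b, 0x28]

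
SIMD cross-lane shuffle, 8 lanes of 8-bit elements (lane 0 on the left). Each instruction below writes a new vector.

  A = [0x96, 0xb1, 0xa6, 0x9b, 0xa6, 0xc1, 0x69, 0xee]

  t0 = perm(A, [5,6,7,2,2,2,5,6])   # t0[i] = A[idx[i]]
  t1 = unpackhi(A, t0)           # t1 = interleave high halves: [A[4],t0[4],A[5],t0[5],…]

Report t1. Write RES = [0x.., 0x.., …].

  t0: c1 69 ee a6 a6 a6 c1 69
  t1: a6 a6 c1 a6 69 c1 ee 69

RES = [ 0xa6  0xa6  0xc1  0xa6  0x69  0xc1  0xee  0x69 ]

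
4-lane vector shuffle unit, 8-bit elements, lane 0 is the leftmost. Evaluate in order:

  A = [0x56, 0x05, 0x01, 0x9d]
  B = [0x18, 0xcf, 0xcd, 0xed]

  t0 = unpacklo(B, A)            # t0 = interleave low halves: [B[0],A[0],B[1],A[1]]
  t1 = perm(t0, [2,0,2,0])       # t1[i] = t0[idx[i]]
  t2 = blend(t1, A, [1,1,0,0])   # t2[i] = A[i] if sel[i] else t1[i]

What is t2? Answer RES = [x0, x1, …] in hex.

→ t0 |18|56|cf|05|
→ t1 |cf|18|cf|18|
→ t2 |56|05|cf|18|

RES = [0x56, 0x05, 0xcf, 0x18]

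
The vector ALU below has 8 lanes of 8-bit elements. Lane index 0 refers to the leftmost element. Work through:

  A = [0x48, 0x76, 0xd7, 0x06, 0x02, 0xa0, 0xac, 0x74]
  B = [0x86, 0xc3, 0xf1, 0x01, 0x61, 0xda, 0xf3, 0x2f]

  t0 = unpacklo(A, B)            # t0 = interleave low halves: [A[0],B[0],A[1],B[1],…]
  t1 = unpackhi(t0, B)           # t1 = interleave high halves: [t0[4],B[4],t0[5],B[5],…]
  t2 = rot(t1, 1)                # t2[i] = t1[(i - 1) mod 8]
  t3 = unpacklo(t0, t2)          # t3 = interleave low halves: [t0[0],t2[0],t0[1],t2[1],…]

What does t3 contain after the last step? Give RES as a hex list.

t0 = [0x48, 0x86, 0x76, 0xc3, 0xd7, 0xf1, 0x06, 0x01]
t1 = [0xd7, 0x61, 0xf1, 0xda, 0x06, 0xf3, 0x01, 0x2f]
t2 = [0x2f, 0xd7, 0x61, 0xf1, 0xda, 0x06, 0xf3, 0x01]
t3 = [0x48, 0x2f, 0x86, 0xd7, 0x76, 0x61, 0xc3, 0xf1]

RES = [0x48, 0x2f, 0x86, 0xd7, 0x76, 0x61, 0xc3, 0xf1]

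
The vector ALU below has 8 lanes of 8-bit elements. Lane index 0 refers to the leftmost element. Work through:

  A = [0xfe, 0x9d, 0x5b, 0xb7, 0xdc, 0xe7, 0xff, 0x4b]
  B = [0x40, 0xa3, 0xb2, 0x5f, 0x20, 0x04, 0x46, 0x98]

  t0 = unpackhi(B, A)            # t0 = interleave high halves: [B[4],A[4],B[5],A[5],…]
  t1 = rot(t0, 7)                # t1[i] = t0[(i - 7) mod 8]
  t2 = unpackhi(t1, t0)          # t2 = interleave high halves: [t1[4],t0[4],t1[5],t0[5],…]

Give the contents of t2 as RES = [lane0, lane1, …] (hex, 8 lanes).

RES = [ 0xff  0x46  0x98  0xff  0x4b  0x98  0x20  0x4b ]

t0 = [0x20, 0xdc, 0x04, 0xe7, 0x46, 0xff, 0x98, 0x4b]
t1 = [0xdc, 0x04, 0xe7, 0x46, 0xff, 0x98, 0x4b, 0x20]
t2 = [0xff, 0x46, 0x98, 0xff, 0x4b, 0x98, 0x20, 0x4b]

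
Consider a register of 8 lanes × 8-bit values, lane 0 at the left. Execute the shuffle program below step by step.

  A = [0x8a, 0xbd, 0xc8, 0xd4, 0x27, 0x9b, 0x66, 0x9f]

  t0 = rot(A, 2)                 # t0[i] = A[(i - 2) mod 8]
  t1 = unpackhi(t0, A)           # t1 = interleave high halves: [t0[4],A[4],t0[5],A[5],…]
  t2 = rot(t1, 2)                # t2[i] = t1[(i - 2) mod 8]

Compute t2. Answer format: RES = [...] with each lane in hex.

RES = [ 0x9b  0x9f  0xc8  0x27  0xd4  0x9b  0x27  0x66 ]

  t0: 66 9f 8a bd c8 d4 27 9b
  t1: c8 27 d4 9b 27 66 9b 9f
  t2: 9b 9f c8 27 d4 9b 27 66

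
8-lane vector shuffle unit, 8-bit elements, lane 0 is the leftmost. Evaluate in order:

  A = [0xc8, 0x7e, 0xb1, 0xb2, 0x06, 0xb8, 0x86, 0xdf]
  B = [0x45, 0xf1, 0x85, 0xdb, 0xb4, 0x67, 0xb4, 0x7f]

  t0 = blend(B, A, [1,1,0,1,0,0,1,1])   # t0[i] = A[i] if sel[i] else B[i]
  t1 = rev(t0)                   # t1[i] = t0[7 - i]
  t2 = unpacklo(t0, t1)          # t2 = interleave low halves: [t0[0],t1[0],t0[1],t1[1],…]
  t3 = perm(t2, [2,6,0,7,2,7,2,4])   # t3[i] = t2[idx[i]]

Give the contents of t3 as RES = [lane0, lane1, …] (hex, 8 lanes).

→ t0 |c8|7e|85|b2|b4|67|86|df|
→ t1 |df|86|67|b4|b2|85|7e|c8|
→ t2 |c8|df|7e|86|85|67|b2|b4|
→ t3 |7e|b2|c8|b4|7e|b4|7e|85|

RES = [ 0x7e  0xb2  0xc8  0xb4  0x7e  0xb4  0x7e  0x85 ]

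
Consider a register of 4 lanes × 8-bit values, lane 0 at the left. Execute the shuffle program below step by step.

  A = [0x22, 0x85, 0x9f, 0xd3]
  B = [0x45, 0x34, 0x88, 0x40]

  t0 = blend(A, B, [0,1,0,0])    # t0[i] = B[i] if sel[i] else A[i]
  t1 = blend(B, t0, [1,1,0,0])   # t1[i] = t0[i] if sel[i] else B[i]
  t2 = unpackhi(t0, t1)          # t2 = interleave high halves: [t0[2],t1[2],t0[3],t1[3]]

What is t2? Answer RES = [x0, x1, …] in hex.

t0 = [0x22, 0x34, 0x9f, 0xd3]
t1 = [0x22, 0x34, 0x88, 0x40]
t2 = [0x9f, 0x88, 0xd3, 0x40]

RES = [ 0x9f  0x88  0xd3  0x40 ]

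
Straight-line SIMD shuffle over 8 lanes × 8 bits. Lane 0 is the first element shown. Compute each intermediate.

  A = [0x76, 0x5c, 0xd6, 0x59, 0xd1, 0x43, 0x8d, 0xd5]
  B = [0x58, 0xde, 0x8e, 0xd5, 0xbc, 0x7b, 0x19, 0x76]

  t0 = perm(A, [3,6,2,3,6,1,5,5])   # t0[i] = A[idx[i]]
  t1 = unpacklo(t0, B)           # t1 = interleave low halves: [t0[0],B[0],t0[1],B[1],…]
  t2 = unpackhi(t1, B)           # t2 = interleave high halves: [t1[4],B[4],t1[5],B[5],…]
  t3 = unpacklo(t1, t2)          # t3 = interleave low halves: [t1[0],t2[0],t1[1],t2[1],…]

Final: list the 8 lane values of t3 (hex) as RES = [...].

RES = [ 0x59  0xd6  0x58  0xbc  0x8d  0x8e  0xde  0x7b ]

→ t0 |59|8d|d6|59|8d|5c|43|43|
→ t1 |59|58|8d|de|d6|8e|59|d5|
→ t2 |d6|bc|8e|7b|59|19|d5|76|
→ t3 |59|d6|58|bc|8d|8e|de|7b|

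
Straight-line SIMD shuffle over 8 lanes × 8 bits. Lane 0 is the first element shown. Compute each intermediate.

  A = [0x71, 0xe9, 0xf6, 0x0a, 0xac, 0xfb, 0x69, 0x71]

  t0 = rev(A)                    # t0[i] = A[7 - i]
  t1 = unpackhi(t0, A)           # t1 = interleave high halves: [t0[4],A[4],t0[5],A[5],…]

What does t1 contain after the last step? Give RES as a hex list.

RES = [ 0x0a  0xac  0xf6  0xfb  0xe9  0x69  0x71  0x71 ]

t0 = [0x71, 0x69, 0xfb, 0xac, 0x0a, 0xf6, 0xe9, 0x71]
t1 = [0x0a, 0xac, 0xf6, 0xfb, 0xe9, 0x69, 0x71, 0x71]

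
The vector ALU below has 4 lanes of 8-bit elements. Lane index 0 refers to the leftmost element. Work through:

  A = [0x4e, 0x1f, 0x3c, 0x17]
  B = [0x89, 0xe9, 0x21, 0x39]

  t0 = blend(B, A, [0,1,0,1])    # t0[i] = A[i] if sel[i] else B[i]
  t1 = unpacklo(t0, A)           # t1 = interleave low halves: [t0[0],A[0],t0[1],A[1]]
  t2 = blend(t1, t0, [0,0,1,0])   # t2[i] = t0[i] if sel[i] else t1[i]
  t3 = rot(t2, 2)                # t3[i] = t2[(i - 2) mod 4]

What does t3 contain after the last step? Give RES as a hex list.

t0 = [0x89, 0x1f, 0x21, 0x17]
t1 = [0x89, 0x4e, 0x1f, 0x1f]
t2 = [0x89, 0x4e, 0x21, 0x1f]
t3 = [0x21, 0x1f, 0x89, 0x4e]

RES = [0x21, 0x1f, 0x89, 0x4e]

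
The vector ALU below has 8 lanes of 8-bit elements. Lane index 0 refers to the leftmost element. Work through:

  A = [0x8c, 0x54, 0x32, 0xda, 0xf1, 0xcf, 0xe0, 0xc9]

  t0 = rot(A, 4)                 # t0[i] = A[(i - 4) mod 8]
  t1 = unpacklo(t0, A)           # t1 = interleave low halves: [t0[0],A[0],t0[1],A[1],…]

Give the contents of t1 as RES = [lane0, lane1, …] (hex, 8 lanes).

RES = [0xf1, 0x8c, 0xcf, 0x54, 0xe0, 0x32, 0xc9, 0xda]

→ t0 |f1|cf|e0|c9|8c|54|32|da|
→ t1 |f1|8c|cf|54|e0|32|c9|da|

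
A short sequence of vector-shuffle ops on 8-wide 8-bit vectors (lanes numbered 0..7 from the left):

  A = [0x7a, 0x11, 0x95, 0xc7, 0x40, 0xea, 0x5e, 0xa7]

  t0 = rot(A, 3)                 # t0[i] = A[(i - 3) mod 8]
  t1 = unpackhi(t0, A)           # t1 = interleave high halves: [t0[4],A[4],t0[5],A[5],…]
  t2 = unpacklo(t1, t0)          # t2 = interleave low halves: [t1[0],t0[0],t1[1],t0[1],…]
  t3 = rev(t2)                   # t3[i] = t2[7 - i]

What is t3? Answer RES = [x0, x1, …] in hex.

t0 = [0xea, 0x5e, 0xa7, 0x7a, 0x11, 0x95, 0xc7, 0x40]
t1 = [0x11, 0x40, 0x95, 0xea, 0xc7, 0x5e, 0x40, 0xa7]
t2 = [0x11, 0xea, 0x40, 0x5e, 0x95, 0xa7, 0xea, 0x7a]
t3 = [0x7a, 0xea, 0xa7, 0x95, 0x5e, 0x40, 0xea, 0x11]

RES = [ 0x7a  0xea  0xa7  0x95  0x5e  0x40  0xea  0x11 ]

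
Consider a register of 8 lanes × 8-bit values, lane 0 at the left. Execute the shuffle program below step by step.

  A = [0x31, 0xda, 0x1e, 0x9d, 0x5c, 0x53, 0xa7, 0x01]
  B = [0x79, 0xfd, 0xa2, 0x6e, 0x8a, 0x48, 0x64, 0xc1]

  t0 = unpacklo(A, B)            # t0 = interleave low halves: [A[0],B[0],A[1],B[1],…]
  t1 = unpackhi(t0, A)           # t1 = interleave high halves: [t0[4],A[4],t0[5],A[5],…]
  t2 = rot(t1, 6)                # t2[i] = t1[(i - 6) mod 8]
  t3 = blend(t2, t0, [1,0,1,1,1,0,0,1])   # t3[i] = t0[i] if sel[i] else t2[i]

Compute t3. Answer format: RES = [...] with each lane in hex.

t0 = [0x31, 0x79, 0xda, 0xfd, 0x1e, 0xa2, 0x9d, 0x6e]
t1 = [0x1e, 0x5c, 0xa2, 0x53, 0x9d, 0xa7, 0x6e, 0x01]
t2 = [0xa2, 0x53, 0x9d, 0xa7, 0x6e, 0x01, 0x1e, 0x5c]
t3 = [0x31, 0x53, 0xda, 0xfd, 0x1e, 0x01, 0x1e, 0x6e]

RES = [0x31, 0x53, 0xda, 0xfd, 0x1e, 0x01, 0x1e, 0x6e]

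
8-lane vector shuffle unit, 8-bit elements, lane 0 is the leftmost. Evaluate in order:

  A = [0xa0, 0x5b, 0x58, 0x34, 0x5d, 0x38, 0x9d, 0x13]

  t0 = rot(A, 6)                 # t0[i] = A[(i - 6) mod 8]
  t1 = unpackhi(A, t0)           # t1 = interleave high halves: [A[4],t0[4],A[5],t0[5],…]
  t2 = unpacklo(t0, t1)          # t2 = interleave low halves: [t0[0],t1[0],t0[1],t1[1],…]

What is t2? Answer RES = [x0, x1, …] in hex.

t0 = [0x58, 0x34, 0x5d, 0x38, 0x9d, 0x13, 0xa0, 0x5b]
t1 = [0x5d, 0x9d, 0x38, 0x13, 0x9d, 0xa0, 0x13, 0x5b]
t2 = [0x58, 0x5d, 0x34, 0x9d, 0x5d, 0x38, 0x38, 0x13]

RES = [0x58, 0x5d, 0x34, 0x9d, 0x5d, 0x38, 0x38, 0x13]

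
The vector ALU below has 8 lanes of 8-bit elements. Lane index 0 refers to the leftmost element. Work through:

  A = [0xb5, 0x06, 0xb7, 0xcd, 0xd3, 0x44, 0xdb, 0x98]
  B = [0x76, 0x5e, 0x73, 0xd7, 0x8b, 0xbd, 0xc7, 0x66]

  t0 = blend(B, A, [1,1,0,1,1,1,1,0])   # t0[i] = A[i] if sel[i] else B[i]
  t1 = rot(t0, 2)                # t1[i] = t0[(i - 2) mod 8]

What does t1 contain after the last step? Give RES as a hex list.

  t0: b5 06 73 cd d3 44 db 66
  t1: db 66 b5 06 73 cd d3 44

RES = [ 0xdb  0x66  0xb5  0x06  0x73  0xcd  0xd3  0x44 ]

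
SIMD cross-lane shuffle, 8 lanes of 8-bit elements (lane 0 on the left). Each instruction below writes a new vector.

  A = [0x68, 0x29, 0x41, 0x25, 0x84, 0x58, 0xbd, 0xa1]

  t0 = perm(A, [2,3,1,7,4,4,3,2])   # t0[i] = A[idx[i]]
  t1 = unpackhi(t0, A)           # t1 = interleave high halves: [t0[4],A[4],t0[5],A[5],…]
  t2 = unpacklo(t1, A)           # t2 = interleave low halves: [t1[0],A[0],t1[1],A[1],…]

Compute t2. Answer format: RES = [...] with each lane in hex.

RES = [ 0x84  0x68  0x84  0x29  0x84  0x41  0x58  0x25 ]

  t0: 41 25 29 a1 84 84 25 41
  t1: 84 84 84 58 25 bd 41 a1
  t2: 84 68 84 29 84 41 58 25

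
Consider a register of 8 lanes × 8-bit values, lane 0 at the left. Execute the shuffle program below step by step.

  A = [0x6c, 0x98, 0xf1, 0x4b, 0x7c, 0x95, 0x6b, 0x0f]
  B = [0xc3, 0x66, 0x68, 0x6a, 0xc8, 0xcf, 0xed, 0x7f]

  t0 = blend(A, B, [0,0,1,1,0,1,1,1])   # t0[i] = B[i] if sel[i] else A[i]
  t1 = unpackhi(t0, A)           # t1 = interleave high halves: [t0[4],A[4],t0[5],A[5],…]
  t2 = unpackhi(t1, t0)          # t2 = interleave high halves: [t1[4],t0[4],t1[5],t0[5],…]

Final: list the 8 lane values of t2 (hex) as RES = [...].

RES = [ 0xed  0x7c  0x6b  0xcf  0x7f  0xed  0x0f  0x7f ]

t0 = [0x6c, 0x98, 0x68, 0x6a, 0x7c, 0xcf, 0xed, 0x7f]
t1 = [0x7c, 0x7c, 0xcf, 0x95, 0xed, 0x6b, 0x7f, 0x0f]
t2 = [0xed, 0x7c, 0x6b, 0xcf, 0x7f, 0xed, 0x0f, 0x7f]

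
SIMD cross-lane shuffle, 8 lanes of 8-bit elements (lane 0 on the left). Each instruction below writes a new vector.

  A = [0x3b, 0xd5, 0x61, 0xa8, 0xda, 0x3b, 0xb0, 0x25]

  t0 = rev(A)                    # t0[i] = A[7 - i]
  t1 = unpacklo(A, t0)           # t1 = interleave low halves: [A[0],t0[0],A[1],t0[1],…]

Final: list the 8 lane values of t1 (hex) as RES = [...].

t0 = [0x25, 0xb0, 0x3b, 0xda, 0xa8, 0x61, 0xd5, 0x3b]
t1 = [0x3b, 0x25, 0xd5, 0xb0, 0x61, 0x3b, 0xa8, 0xda]

RES = [ 0x3b  0x25  0xd5  0xb0  0x61  0x3b  0xa8  0xda ]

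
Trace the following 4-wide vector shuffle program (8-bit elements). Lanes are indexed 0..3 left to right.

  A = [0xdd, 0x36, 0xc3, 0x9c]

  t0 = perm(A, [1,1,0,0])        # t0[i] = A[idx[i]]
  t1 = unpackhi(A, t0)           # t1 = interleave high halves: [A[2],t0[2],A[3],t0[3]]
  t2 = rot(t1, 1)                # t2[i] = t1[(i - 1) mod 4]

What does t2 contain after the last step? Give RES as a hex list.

t0 = [0x36, 0x36, 0xdd, 0xdd]
t1 = [0xc3, 0xdd, 0x9c, 0xdd]
t2 = [0xdd, 0xc3, 0xdd, 0x9c]

RES = [ 0xdd  0xc3  0xdd  0x9c ]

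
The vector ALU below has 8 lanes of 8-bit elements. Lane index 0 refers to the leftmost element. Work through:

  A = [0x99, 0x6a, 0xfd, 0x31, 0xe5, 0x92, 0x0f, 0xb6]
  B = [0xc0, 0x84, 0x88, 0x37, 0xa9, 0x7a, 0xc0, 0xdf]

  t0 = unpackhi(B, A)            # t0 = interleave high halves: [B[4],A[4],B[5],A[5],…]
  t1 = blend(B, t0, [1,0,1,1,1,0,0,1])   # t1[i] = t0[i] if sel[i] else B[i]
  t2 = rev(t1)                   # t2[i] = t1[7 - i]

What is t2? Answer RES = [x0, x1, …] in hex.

RES = [ 0xb6  0xc0  0x7a  0xc0  0x92  0x7a  0x84  0xa9 ]

  t0: a9 e5 7a 92 c0 0f df b6
  t1: a9 84 7a 92 c0 7a c0 b6
  t2: b6 c0 7a c0 92 7a 84 a9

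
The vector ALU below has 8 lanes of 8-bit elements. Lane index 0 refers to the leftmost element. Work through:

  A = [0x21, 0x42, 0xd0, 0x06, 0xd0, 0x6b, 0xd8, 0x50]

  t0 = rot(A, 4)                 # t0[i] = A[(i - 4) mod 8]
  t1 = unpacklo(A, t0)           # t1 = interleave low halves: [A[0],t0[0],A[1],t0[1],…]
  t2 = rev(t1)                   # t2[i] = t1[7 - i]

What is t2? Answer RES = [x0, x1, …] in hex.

RES = [0x50, 0x06, 0xd8, 0xd0, 0x6b, 0x42, 0xd0, 0x21]

  t0: d0 6b d8 50 21 42 d0 06
  t1: 21 d0 42 6b d0 d8 06 50
  t2: 50 06 d8 d0 6b 42 d0 21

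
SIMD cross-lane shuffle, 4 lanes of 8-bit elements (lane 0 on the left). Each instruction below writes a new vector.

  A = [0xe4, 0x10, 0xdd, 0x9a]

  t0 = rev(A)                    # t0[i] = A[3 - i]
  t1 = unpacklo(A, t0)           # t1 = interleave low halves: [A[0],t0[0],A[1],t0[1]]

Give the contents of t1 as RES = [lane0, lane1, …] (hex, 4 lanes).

RES = [0xe4, 0x9a, 0x10, 0xdd]

t0 = [0x9a, 0xdd, 0x10, 0xe4]
t1 = [0xe4, 0x9a, 0x10, 0xdd]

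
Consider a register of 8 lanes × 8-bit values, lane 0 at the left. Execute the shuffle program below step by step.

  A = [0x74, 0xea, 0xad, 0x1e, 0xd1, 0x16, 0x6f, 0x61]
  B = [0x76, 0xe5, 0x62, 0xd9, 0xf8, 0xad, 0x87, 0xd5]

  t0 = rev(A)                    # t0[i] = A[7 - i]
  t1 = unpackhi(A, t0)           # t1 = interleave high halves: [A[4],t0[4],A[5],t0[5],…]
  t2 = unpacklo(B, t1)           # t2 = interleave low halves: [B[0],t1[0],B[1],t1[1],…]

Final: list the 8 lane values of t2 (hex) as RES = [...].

RES = [ 0x76  0xd1  0xe5  0x1e  0x62  0x16  0xd9  0xad ]

→ t0 |61|6f|16|d1|1e|ad|ea|74|
→ t1 |d1|1e|16|ad|6f|ea|61|74|
→ t2 |76|d1|e5|1e|62|16|d9|ad|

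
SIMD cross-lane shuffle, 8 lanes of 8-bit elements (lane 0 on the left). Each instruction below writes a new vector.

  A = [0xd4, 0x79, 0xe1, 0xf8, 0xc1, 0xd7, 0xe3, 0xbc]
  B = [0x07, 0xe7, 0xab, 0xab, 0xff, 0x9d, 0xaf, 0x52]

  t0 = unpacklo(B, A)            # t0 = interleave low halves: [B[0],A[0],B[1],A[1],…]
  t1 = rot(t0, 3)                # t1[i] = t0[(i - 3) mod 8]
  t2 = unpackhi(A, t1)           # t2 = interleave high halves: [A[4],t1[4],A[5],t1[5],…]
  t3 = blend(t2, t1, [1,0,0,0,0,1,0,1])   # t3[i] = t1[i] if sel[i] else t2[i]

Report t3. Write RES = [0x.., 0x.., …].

  t0: 07 d4 e7 79 ab e1 ab f8
  t1: e1 ab f8 07 d4 e7 79 ab
  t2: c1 d4 d7 e7 e3 79 bc ab
  t3: e1 d4 d7 e7 e3 e7 bc ab

RES = [0xe1, 0xd4, 0xd7, 0xe7, 0xe3, 0xe7, 0xbc, 0xab]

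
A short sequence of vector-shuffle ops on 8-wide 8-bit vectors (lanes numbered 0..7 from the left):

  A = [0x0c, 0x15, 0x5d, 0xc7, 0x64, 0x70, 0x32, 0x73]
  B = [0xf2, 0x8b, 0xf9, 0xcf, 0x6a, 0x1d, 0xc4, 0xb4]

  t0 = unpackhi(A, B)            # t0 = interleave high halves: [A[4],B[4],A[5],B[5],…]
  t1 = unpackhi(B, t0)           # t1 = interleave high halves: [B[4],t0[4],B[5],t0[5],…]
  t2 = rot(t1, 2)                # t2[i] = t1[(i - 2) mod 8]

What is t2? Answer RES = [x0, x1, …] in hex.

RES = [0xb4, 0xb4, 0x6a, 0x32, 0x1d, 0xc4, 0xc4, 0x73]

→ t0 |64|6a|70|1d|32|c4|73|b4|
→ t1 |6a|32|1d|c4|c4|73|b4|b4|
→ t2 |b4|b4|6a|32|1d|c4|c4|73|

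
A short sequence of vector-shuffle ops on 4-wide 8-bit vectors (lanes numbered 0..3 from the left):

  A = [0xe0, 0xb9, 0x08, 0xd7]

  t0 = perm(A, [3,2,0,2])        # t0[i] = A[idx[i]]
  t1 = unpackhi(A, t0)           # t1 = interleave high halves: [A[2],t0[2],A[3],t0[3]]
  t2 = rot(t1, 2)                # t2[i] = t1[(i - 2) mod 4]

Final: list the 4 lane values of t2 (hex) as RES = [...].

RES = [0xd7, 0x08, 0x08, 0xe0]

t0 = [0xd7, 0x08, 0xe0, 0x08]
t1 = [0x08, 0xe0, 0xd7, 0x08]
t2 = [0xd7, 0x08, 0x08, 0xe0]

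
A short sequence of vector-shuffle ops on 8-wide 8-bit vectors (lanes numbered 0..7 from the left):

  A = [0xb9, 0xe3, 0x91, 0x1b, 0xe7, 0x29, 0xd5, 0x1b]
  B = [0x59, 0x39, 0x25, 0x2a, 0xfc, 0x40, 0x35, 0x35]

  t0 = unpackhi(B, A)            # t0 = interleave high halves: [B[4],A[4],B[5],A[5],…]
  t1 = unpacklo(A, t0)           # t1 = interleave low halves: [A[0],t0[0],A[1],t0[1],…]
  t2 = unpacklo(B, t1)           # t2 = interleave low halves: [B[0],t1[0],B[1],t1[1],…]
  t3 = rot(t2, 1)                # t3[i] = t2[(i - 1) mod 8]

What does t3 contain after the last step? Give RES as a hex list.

t0 = [0xfc, 0xe7, 0x40, 0x29, 0x35, 0xd5, 0x35, 0x1b]
t1 = [0xb9, 0xfc, 0xe3, 0xe7, 0x91, 0x40, 0x1b, 0x29]
t2 = [0x59, 0xb9, 0x39, 0xfc, 0x25, 0xe3, 0x2a, 0xe7]
t3 = [0xe7, 0x59, 0xb9, 0x39, 0xfc, 0x25, 0xe3, 0x2a]

RES = [0xe7, 0x59, 0xb9, 0x39, 0xfc, 0x25, 0xe3, 0x2a]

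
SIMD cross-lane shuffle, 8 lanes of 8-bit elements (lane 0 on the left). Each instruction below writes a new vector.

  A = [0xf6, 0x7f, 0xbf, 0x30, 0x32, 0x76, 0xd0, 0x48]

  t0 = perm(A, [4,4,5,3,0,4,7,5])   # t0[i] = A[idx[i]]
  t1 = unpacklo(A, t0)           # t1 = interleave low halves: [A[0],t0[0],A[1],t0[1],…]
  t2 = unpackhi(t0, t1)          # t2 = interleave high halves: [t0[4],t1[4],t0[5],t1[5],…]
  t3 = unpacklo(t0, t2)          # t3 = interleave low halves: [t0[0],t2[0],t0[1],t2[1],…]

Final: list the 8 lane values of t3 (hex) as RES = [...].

RES = [ 0x32  0xf6  0x32  0xbf  0x76  0x32  0x30  0x76 ]

t0 = [0x32, 0x32, 0x76, 0x30, 0xf6, 0x32, 0x48, 0x76]
t1 = [0xf6, 0x32, 0x7f, 0x32, 0xbf, 0x76, 0x30, 0x30]
t2 = [0xf6, 0xbf, 0x32, 0x76, 0x48, 0x30, 0x76, 0x30]
t3 = [0x32, 0xf6, 0x32, 0xbf, 0x76, 0x32, 0x30, 0x76]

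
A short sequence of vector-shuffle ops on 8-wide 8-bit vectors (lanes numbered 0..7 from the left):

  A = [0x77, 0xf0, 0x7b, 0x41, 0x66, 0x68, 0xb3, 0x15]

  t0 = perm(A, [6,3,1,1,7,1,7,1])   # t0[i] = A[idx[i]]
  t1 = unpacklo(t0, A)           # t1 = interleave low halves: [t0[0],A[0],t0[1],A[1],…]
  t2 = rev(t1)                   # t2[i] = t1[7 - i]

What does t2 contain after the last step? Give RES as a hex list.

→ t0 |b3|41|f0|f0|15|f0|15|f0|
→ t1 |b3|77|41|f0|f0|7b|f0|41|
→ t2 |41|f0|7b|f0|f0|41|77|b3|

RES = [ 0x41  0xf0  0x7b  0xf0  0xf0  0x41  0x77  0xb3 ]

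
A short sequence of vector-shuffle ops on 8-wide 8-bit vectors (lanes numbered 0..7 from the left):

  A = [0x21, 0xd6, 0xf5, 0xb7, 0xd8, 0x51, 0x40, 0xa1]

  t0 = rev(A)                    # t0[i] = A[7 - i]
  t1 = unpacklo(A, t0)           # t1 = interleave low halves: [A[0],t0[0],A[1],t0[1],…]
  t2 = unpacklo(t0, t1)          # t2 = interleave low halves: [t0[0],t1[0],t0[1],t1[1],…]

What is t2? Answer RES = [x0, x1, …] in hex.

t0 = [0xa1, 0x40, 0x51, 0xd8, 0xb7, 0xf5, 0xd6, 0x21]
t1 = [0x21, 0xa1, 0xd6, 0x40, 0xf5, 0x51, 0xb7, 0xd8]
t2 = [0xa1, 0x21, 0x40, 0xa1, 0x51, 0xd6, 0xd8, 0x40]

RES = [ 0xa1  0x21  0x40  0xa1  0x51  0xd6  0xd8  0x40 ]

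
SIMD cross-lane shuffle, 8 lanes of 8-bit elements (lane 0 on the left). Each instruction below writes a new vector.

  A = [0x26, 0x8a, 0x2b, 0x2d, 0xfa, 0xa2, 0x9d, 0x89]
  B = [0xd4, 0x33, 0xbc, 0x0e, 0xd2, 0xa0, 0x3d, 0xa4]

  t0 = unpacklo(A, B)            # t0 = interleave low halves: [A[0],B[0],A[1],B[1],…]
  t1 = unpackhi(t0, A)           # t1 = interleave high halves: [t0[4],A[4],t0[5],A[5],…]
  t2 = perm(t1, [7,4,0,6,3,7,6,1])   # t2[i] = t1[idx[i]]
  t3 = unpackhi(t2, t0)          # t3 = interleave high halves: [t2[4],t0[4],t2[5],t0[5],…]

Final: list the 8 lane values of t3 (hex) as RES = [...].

RES = [ 0xa2  0x2b  0x89  0xbc  0x0e  0x2d  0xfa  0x0e ]

  t0: 26 d4 8a 33 2b bc 2d 0e
  t1: 2b fa bc a2 2d 9d 0e 89
  t2: 89 2d 2b 0e a2 89 0e fa
  t3: a2 2b 89 bc 0e 2d fa 0e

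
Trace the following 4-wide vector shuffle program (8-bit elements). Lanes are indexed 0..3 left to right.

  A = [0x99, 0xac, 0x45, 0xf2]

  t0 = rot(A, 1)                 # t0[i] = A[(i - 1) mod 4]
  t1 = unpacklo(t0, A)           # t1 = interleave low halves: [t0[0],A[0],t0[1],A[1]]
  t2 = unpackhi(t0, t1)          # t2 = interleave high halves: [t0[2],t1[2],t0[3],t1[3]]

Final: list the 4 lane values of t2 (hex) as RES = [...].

RES = [0xac, 0x99, 0x45, 0xac]

→ t0 |f2|99|ac|45|
→ t1 |f2|99|99|ac|
→ t2 |ac|99|45|ac|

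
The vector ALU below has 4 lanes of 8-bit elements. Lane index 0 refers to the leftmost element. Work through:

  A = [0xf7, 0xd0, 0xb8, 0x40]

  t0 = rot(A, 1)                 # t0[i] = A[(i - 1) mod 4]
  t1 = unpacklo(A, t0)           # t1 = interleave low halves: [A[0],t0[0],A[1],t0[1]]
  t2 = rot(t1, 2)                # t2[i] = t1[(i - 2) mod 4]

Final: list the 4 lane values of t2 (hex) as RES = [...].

t0 = [0x40, 0xf7, 0xd0, 0xb8]
t1 = [0xf7, 0x40, 0xd0, 0xf7]
t2 = [0xd0, 0xf7, 0xf7, 0x40]

RES = [0xd0, 0xf7, 0xf7, 0x40]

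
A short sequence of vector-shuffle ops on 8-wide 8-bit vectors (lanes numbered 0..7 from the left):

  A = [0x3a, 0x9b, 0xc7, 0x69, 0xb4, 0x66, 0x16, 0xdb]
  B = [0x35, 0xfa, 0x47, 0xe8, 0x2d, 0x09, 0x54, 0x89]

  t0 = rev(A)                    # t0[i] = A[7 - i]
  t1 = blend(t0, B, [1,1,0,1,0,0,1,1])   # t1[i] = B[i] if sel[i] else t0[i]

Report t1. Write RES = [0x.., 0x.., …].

RES = [0x35, 0xfa, 0x66, 0xe8, 0x69, 0xc7, 0x54, 0x89]

→ t0 |db|16|66|b4|69|c7|9b|3a|
→ t1 |35|fa|66|e8|69|c7|54|89|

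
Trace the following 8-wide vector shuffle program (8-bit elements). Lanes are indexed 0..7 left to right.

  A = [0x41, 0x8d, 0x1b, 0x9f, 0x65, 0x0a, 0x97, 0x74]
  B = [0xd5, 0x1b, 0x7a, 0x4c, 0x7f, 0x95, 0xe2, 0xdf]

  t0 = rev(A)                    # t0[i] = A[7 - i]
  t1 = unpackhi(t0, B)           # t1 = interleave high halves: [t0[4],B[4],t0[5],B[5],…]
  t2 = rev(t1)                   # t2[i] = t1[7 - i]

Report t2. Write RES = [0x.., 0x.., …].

→ t0 |74|97|0a|65|9f|1b|8d|41|
→ t1 |9f|7f|1b|95|8d|e2|41|df|
→ t2 |df|41|e2|8d|95|1b|7f|9f|

RES = [0xdf, 0x41, 0xe2, 0x8d, 0x95, 0x1b, 0x7f, 0x9f]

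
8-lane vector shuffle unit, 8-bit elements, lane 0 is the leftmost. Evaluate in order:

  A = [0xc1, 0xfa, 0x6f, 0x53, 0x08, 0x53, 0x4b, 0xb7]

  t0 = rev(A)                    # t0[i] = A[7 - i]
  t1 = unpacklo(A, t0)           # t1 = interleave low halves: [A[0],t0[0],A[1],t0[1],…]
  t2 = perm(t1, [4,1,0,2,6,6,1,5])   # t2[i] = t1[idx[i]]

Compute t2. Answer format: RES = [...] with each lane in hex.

RES = [0x6f, 0xb7, 0xc1, 0xfa, 0x53, 0x53, 0xb7, 0x53]

  t0: b7 4b 53 08 53 6f fa c1
  t1: c1 b7 fa 4b 6f 53 53 08
  t2: 6f b7 c1 fa 53 53 b7 53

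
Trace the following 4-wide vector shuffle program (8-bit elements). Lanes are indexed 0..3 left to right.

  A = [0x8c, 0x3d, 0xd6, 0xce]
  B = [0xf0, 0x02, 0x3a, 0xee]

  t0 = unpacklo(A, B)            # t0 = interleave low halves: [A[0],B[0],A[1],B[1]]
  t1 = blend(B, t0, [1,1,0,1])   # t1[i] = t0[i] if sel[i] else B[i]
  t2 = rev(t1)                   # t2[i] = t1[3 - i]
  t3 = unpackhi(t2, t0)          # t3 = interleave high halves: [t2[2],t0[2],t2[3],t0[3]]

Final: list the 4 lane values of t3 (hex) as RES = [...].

→ t0 |8c|f0|3d|02|
→ t1 |8c|f0|3a|02|
→ t2 |02|3a|f0|8c|
→ t3 |f0|3d|8c|02|

RES = [ 0xf0  0x3d  0x8c  0x02 ]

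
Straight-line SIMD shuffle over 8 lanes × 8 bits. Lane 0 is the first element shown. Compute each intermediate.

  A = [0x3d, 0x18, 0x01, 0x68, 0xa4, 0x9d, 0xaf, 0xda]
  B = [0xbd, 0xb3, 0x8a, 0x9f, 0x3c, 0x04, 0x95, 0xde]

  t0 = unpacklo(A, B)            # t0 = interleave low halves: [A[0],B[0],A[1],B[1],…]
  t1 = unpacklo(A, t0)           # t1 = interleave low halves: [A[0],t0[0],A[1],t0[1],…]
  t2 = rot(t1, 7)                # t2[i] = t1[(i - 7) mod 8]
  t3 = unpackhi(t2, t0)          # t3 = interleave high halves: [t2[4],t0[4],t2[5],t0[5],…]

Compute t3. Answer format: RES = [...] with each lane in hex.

RES = [0x18, 0x01, 0x68, 0x8a, 0xb3, 0x68, 0x3d, 0x9f]

t0 = [0x3d, 0xbd, 0x18, 0xb3, 0x01, 0x8a, 0x68, 0x9f]
t1 = [0x3d, 0x3d, 0x18, 0xbd, 0x01, 0x18, 0x68, 0xb3]
t2 = [0x3d, 0x18, 0xbd, 0x01, 0x18, 0x68, 0xb3, 0x3d]
t3 = [0x18, 0x01, 0x68, 0x8a, 0xb3, 0x68, 0x3d, 0x9f]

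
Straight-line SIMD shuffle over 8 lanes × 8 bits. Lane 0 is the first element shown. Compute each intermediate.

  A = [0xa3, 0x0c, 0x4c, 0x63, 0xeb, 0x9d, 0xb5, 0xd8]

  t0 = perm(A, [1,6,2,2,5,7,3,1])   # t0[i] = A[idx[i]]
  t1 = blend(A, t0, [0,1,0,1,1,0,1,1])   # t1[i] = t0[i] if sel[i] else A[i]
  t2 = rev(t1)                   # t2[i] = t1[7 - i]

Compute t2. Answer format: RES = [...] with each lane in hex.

→ t0 |0c|b5|4c|4c|9d|d8|63|0c|
→ t1 |a3|b5|4c|4c|9d|9d|63|0c|
→ t2 |0c|63|9d|9d|4c|4c|b5|a3|

RES = [ 0x0c  0x63  0x9d  0x9d  0x4c  0x4c  0xb5  0xa3 ]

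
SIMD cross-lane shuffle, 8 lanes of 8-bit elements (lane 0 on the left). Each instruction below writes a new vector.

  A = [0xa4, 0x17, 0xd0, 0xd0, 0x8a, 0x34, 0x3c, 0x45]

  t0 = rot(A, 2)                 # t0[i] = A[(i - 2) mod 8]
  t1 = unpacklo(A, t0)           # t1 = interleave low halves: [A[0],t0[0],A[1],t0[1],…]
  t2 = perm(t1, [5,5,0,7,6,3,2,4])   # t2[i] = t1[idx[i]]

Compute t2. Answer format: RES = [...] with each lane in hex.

RES = [ 0xa4  0xa4  0xa4  0x17  0xd0  0x45  0x17  0xd0 ]

t0 = [0x3c, 0x45, 0xa4, 0x17, 0xd0, 0xd0, 0x8a, 0x34]
t1 = [0xa4, 0x3c, 0x17, 0x45, 0xd0, 0xa4, 0xd0, 0x17]
t2 = [0xa4, 0xa4, 0xa4, 0x17, 0xd0, 0x45, 0x17, 0xd0]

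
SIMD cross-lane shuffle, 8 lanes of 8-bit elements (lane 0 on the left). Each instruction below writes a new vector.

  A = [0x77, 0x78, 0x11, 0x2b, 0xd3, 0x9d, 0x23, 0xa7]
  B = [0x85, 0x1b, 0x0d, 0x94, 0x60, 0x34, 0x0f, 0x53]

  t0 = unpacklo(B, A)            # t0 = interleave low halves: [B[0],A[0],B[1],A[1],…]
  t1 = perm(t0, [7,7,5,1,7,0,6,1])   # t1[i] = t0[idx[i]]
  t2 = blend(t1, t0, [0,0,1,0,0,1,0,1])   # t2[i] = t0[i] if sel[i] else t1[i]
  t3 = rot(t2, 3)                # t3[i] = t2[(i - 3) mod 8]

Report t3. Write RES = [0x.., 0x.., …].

→ t0 |85|77|1b|78|0d|11|94|2b|
→ t1 |2b|2b|11|77|2b|85|94|77|
→ t2 |2b|2b|1b|77|2b|11|94|2b|
→ t3 |11|94|2b|2b|2b|1b|77|2b|

RES = [ 0x11  0x94  0x2b  0x2b  0x2b  0x1b  0x77  0x2b ]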